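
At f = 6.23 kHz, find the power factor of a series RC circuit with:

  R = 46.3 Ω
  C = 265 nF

Step 1 — Angular frequency: ω = 2π·f = 2π·6230 = 3.914e+04 rad/s.
Step 2 — Component impedances:
  R: Z = R = 46.3 Ω
  C: Z = 1/(jωC) = -j/(ω·C) = 0 - j96.4 Ω
Step 3 — Series combination: Z_total = R + C = 46.3 - j96.4 Ω = 106.9∠-64.3° Ω.
Step 4 — Power factor: PF = cos(φ) = Re(Z)/|Z| = 46.3/106.944 = 0.4329.
Step 5 — Type: Im(Z) = -96.4 ⇒ leading (phase φ = -64.3°).

PF = 0.4329 (leading, φ = -64.3°)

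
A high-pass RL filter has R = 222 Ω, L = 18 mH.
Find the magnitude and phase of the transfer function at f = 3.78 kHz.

Step 1 — Angular frequency: ω = 2π·3780 = 2.375e+04 rad/s.
Step 2 — Transfer function: H(jω) = jωL/(R + jωL).
Step 3 — Numerator jωL = j·427.5; denominator R + jωL = 222 + j427.5.
Step 4 — H = 0.7876 + j0.409.
Step 5 — Magnitude: |H| = 0.8875 (-1.0 dB); phase: φ = 27.4°.

|H| = 0.8875 (-1.0 dB), φ = 27.4°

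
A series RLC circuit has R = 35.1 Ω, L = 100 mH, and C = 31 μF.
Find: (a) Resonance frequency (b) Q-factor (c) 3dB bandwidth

Step 1 — Resonance: ω₀ = 1/√(LC) = 1/√(0.1·3.1e-05) = 568 rad/s.
Step 2 — f₀ = ω₀/(2π) = 90.39 Hz.
Step 3 — Series Q: Q = ω₀L/R = 568·0.1/35.1 = 1.618.
Step 4 — Bandwidth: Δω = ω₀/Q = 351 rad/s; BW = Δω/(2π) = 55.86 Hz.

(a) f₀ = 90.39 Hz  (b) Q = 1.618  (c) BW = 55.86 Hz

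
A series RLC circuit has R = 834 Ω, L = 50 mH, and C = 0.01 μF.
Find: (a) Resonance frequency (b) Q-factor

Step 1 — Resonance condition Im(Z)=0 gives ω₀ = 1/√(LC).
Step 2 — ω₀ = 1/√(0.05·1e-08) = 4.472e+04 rad/s.
Step 3 — f₀ = ω₀/(2π) = 7118 Hz.
Step 4 — Series Q: Q = ω₀L/R = 4.472e+04·0.05/834 = 2.681.

(a) f₀ = 7118 Hz  (b) Q = 2.681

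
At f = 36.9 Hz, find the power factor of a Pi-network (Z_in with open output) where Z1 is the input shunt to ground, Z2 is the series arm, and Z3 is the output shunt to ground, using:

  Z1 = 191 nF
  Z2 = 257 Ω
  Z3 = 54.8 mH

Step 1 — Angular frequency: ω = 2π·f = 2π·36.9 = 231.8 rad/s.
Step 2 — Component impedances:
  Z1: Z = 1/(jωC) = -j/(ω·C) = 0 - j2.258e+04 Ω
  Z2: Z = R = 257 Ω
  Z3: Z = jωL = j·231.8·0.0548 = 0 + j12.71 Ω
Step 3 — With open output, the series arm Z2 and the output shunt Z3 appear in series to ground: Z2 + Z3 = 257 + j12.71 Ω.
Step 4 — Parallel with input shunt Z1: Z_in = Z1 || (Z2 + Z3) = 257.3 + j9.783 Ω = 257.4∠2.2° Ω.
Step 5 — Power factor: PF = cos(φ) = Re(Z)/|Z| = 257.26/257.44 = 0.9993.
Step 6 — Type: Im(Z) = 9.783 ⇒ lagging (phase φ = 2.2°).

PF = 0.9993 (lagging, φ = 2.2°)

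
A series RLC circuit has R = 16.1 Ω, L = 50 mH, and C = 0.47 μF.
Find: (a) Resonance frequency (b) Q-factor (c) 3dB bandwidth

Step 1 — Resonance condition Im(Z)=0 gives ω₀ = 1/√(LC).
Step 2 — ω₀ = 1/√(0.05·4.7e-07) = 6523 rad/s.
Step 3 — f₀ = ω₀/(2π) = 1038 Hz.
Step 4 — Series Q: Q = ω₀L/R = 6523·0.05/16.1 = 20.26.
Step 5 — 3dB bandwidth: Δω = ω₀/Q = 322 rad/s; BW = Δω/(2π) = 51.25 Hz.

(a) f₀ = 1038 Hz  (b) Q = 20.26  (c) BW = 51.25 Hz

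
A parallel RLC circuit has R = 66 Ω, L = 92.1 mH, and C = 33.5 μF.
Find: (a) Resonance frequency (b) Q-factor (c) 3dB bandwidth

Step 1 — Resonance: ω₀ = 1/√(LC) = 1/√(0.0921·3.35e-05) = 569.3 rad/s.
Step 2 — f₀ = ω₀/(2π) = 90.61 Hz.
Step 3 — Parallel Q: Q = R/(ω₀L) = 66/(569.3·0.0921) = 1.259.
Step 4 — Bandwidth: Δω = ω₀/Q = 452.3 rad/s; BW = Δω/(2π) = 71.98 Hz.

(a) f₀ = 90.61 Hz  (b) Q = 1.259  (c) BW = 71.98 Hz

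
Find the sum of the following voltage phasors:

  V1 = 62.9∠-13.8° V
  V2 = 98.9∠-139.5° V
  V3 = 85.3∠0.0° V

Step 1 — Convert each phasor to rectangular form:
  V1 = 62.9·(cos(-13.8°) + j·sin(-13.8°)) = 61.08 - j15 V
  V2 = 98.9·(cos(-139.5°) + j·sin(-139.5°)) = -75.2 - j64.23 V
  V3 = 85.3·(cos(0.0°) + j·sin(0.0°)) = 85.3 V
Step 2 — Sum components: V_total = 71.18 - j79.23 V.
Step 3 — Convert to polar: |V_total| = 106.5 V, ∠V_total = -48.1°.

V_total = 106.5∠-48.1° V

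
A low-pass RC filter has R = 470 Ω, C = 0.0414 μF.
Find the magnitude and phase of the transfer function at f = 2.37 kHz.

Step 1 — Angular frequency: ω = 2π·2370 = 1.489e+04 rad/s.
Step 2 — Transfer function: H(jω) = 1/(1 + jωRC).
Step 3 — Denominator: 1 + jωRC = 1 + j·1.489e+04·470·4.14e-08 = 1 + j0.2898.
Step 4 — H = 0.9225 - j0.2673.
Step 5 — Magnitude: |H| = 0.9605 (-0.4 dB); phase: φ = -16.2°.

|H| = 0.9605 (-0.4 dB), φ = -16.2°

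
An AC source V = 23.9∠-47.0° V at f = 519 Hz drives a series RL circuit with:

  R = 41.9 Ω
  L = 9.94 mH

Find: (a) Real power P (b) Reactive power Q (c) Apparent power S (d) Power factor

Step 1 — Angular frequency: ω = 2π·f = 2π·519 = 3261 rad/s.
Step 2 — Component impedances:
  R: Z = R = 41.9 Ω
  L: Z = jωL = j·3261·0.00994 = 0 + j32.41 Ω
Step 3 — Series combination: Z_total = R + L = 41.9 + j32.41 Ω = 52.97∠37.7° Ω.
Step 4 — Source phasor: V = 23.9∠-47.0° V = 16.3 - j17.48 V.
Step 5 — Current: I = V / Z = 0.04147 - j0.4493 A = 0.4512∠-84.7° A.
Step 6 — Complex power: S = V·I* = 8.529 + j6.598 VA.
Step 7 — Real power: P = Re(S) = 8.529 W.
Step 8 — Reactive power: Q = Im(S) = 6.598 VAR.
Step 9 — Apparent power: |S| = 10.78 VA.
Step 10 — Power factor: PF = P/|S| = 0.7909 (lagging).

(a) P = 8.529 W  (b) Q = 6.598 VAR  (c) S = 10.78 VA  (d) PF = 0.7909 (lagging)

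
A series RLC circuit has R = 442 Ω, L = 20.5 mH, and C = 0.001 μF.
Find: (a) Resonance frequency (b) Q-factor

Step 1 — Resonance condition Im(Z)=0 gives ω₀ = 1/√(LC).
Step 2 — ω₀ = 1/√(0.0205·1e-09) = 2.209e+05 rad/s.
Step 3 — f₀ = ω₀/(2π) = 3.515e+04 Hz.
Step 4 — Series Q: Q = ω₀L/R = 2.209e+05·0.0205/442 = 10.24.

(a) f₀ = 3.515e+04 Hz  (b) Q = 10.24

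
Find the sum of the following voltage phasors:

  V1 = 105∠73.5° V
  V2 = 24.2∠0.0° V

Step 1 — Convert each phasor to rectangular form:
  V1 = 105·(cos(73.5°) + j·sin(73.5°)) = 29.82 + j100.7 V
  V2 = 24.2·(cos(0.0°) + j·sin(0.0°)) = 24.2 V
Step 2 — Sum components: V_total = 54.02 + j100.7 V.
Step 3 — Convert to polar: |V_total| = 114.3 V, ∠V_total = 61.8°.

V_total = 114.3∠61.8° V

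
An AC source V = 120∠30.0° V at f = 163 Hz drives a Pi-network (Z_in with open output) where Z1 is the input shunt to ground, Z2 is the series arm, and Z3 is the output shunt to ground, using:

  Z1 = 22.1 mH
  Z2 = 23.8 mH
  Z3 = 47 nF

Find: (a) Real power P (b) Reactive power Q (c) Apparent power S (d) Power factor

Step 1 — Angular frequency: ω = 2π·f = 2π·163 = 1024 rad/s.
Step 2 — Component impedances:
  Z1: Z = jωL = j·1024·0.0221 = 0 + j22.63 Ω
  Z2: Z = jωL = j·1024·0.0238 = 0 + j24.37 Ω
  Z3: Z = 1/(jωC) = -j/(ω·C) = 0 - j2.077e+04 Ω
Step 3 — With open output, the series arm Z2 and the output shunt Z3 appear in series to ground: Z2 + Z3 = 0 - j2.075e+04 Ω.
Step 4 — Parallel with input shunt Z1: Z_in = Z1 || (Z2 + Z3) = 0 + j22.66 Ω = 22.66∠90.0° Ω.
Step 5 — Source phasor: V = 120∠30.0° V = 103.9 + j60 V.
Step 6 — Current: I = V / Z = 2.648 - j4.586 A = 5.296∠-60.0° A.
Step 7 — Complex power: S = V·I* = 0 + j635.5 VA.
Step 8 — Real power: P = Re(S) = 0 W.
Step 9 — Reactive power: Q = Im(S) = 635.5 VAR.
Step 10 — Apparent power: |S| = 635.5 VA.
Step 11 — Power factor: PF = P/|S| = 0 (lagging).

(a) P = 0 W  (b) Q = 635.5 VAR  (c) S = 635.5 VA  (d) PF = 0 (lagging)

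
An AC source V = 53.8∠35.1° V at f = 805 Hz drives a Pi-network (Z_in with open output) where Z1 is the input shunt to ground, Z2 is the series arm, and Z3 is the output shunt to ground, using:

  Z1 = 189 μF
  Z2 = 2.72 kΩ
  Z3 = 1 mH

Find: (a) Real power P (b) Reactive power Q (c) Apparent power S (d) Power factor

Step 1 — Angular frequency: ω = 2π·f = 2π·805 = 5058 rad/s.
Step 2 — Component impedances:
  Z1: Z = 1/(jωC) = -j/(ω·C) = 0 - j1.046 Ω
  Z2: Z = R = 2720 Ω
  Z3: Z = jωL = j·5058·0.001 = 0 + j5.058 Ω
Step 3 — With open output, the series arm Z2 and the output shunt Z3 appear in series to ground: Z2 + Z3 = 2720 + j5.058 Ω.
Step 4 — Parallel with input shunt Z1: Z_in = Z1 || (Z2 + Z3) = 0.0004023 - j1.046 Ω = 1.046∠-90.0° Ω.
Step 5 — Source phasor: V = 53.8∠35.1° V = 44.02 + j30.94 V.
Step 6 — Current: I = V / Z = -29.56 + j42.09 A = 51.43∠125.1° A.
Step 7 — Complex power: S = V·I* = 1.064 - j2767 VA.
Step 8 — Real power: P = Re(S) = 1.064 W.
Step 9 — Reactive power: Q = Im(S) = -2767 VAR.
Step 10 — Apparent power: |S| = 2767 VA.
Step 11 — Power factor: PF = P/|S| = 0.0003846 (leading).

(a) P = 1.064 W  (b) Q = -2767 VAR  (c) S = 2767 VA  (d) PF = 0.0003846 (leading)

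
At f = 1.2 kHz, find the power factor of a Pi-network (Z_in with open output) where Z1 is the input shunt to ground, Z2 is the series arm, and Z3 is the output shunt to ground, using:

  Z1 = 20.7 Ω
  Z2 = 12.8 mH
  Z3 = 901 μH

Step 1 — Angular frequency: ω = 2π·f = 2π·1200 = 7540 rad/s.
Step 2 — Component impedances:
  Z1: Z = R = 20.7 Ω
  Z2: Z = jωL = j·7540·0.0128 = 0 + j96.51 Ω
  Z3: Z = jωL = j·7540·0.000901 = 0 + j6.793 Ω
Step 3 — With open output, the series arm Z2 and the output shunt Z3 appear in series to ground: Z2 + Z3 = 0 + j103.3 Ω.
Step 4 — Parallel with input shunt Z1: Z_in = Z1 || (Z2 + Z3) = 19.9 + j3.988 Ω = 20.3∠11.3° Ω.
Step 5 — Power factor: PF = cos(φ) = Re(Z)/|Z| = 19.901/20.297 = 0.9805.
Step 6 — Type: Im(Z) = 3.988 ⇒ lagging (phase φ = 11.3°).

PF = 0.9805 (lagging, φ = 11.3°)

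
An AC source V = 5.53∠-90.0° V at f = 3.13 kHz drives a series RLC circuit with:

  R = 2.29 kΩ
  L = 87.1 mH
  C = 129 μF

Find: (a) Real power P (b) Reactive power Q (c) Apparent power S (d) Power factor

Step 1 — Angular frequency: ω = 2π·f = 2π·3130 = 1.967e+04 rad/s.
Step 2 — Component impedances:
  R: Z = R = 2290 Ω
  L: Z = jωL = j·1.967e+04·0.0871 = 0 + j1713 Ω
  C: Z = 1/(jωC) = -j/(ω·C) = 0 - j0.3942 Ω
Step 3 — Series combination: Z_total = R + L + C = 2290 + j1713 Ω = 2860∠36.8° Ω.
Step 4 — Source phasor: V = 5.53∠-90.0° V = 0 - j5.53 V.
Step 5 — Current: I = V / Z = -0.001158 - j0.001549 A = 0.001934∠-126.8° A.
Step 6 — Complex power: S = V·I* = 0.008564 + j0.006405 VA.
Step 7 — Real power: P = Re(S) = 0.008564 W.
Step 8 — Reactive power: Q = Im(S) = 0.006405 VAR.
Step 9 — Apparent power: |S| = 0.01069 VA.
Step 10 — Power factor: PF = P/|S| = 0.8008 (lagging).

(a) P = 0.008564 W  (b) Q = 0.006405 VAR  (c) S = 0.01069 VA  (d) PF = 0.8008 (lagging)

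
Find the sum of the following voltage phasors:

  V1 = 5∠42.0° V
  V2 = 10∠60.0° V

Step 1 — Convert each phasor to rectangular form:
  V1 = 5·(cos(42.0°) + j·sin(42.0°)) = 3.716 + j3.346 V
  V2 = 10·(cos(60.0°) + j·sin(60.0°)) = 5 + j8.66 V
Step 2 — Sum components: V_total = 8.716 + j12.01 V.
Step 3 — Convert to polar: |V_total| = 14.84 V, ∠V_total = 54.0°.

V_total = 14.84∠54.0° V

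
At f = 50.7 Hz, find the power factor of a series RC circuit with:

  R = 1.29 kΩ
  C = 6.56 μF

Step 1 — Angular frequency: ω = 2π·f = 2π·50.7 = 318.6 rad/s.
Step 2 — Component impedances:
  R: Z = R = 1290 Ω
  C: Z = 1/(jωC) = -j/(ω·C) = 0 - j478.5 Ω
Step 3 — Series combination: Z_total = R + C = 1290 - j478.5 Ω = 1376∠-20.4° Ω.
Step 4 — Power factor: PF = cos(φ) = Re(Z)/|Z| = 1290/1375.9 = 0.9376.
Step 5 — Type: Im(Z) = -478.5 ⇒ leading (phase φ = -20.4°).

PF = 0.9376 (leading, φ = -20.4°)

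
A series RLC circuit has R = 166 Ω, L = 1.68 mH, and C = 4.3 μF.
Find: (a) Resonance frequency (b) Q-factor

Step 1 — Resonance condition Im(Z)=0 gives ω₀ = 1/√(LC).
Step 2 — ω₀ = 1/√(0.00168·4.3e-06) = 1.177e+04 rad/s.
Step 3 — f₀ = ω₀/(2π) = 1873 Hz.
Step 4 — Series Q: Q = ω₀L/R = 1.177e+04·0.00168/166 = 0.1191.

(a) f₀ = 1873 Hz  (b) Q = 0.1191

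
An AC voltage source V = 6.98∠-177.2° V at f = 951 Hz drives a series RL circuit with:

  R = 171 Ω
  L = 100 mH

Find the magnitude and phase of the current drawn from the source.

Step 1 — Angular frequency: ω = 2π·f = 2π·951 = 5975 rad/s.
Step 2 — Component impedances:
  R: Z = R = 171 Ω
  L: Z = jωL = j·5975·0.1 = 0 + j597.5 Ω
Step 3 — Series combination: Z_total = R + L = 171 + j597.5 Ω = 621.5∠74.0° Ω.
Step 4 — Source phasor: V = 6.98∠-177.2° V = -6.972 - j0.341 V.
Step 5 — Ohm's law: I = V / Z_total = (-6.972 - j0.341) / (171 + j597.5) = -0.003614 + j0.01063 A.
Step 6 — Convert to polar: |I| = 0.01123 A, ∠I = 108.8°.

I = 0.01123∠108.8° A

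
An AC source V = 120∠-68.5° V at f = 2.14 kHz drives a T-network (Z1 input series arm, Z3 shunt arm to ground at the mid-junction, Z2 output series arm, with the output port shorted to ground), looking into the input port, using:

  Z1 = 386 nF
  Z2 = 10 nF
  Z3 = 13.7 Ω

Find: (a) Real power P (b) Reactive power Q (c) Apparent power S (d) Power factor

Step 1 — Angular frequency: ω = 2π·f = 2π·2140 = 1.345e+04 rad/s.
Step 2 — Component impedances:
  Z1: Z = 1/(jωC) = -j/(ω·C) = 0 - j192.7 Ω
  Z2: Z = 1/(jωC) = -j/(ω·C) = 0 - j7437 Ω
  Z3: Z = R = 13.7 Ω
Step 3 — With the output port shorted to ground, the output series arm Z2 runs from the junction to ground; the shunt arm Z3 also runs from the junction to ground. They appear in parallel: Z3 || Z2 = 13.7 - j0.02524 Ω.
Step 4 — Series with input arm Z1: Z_in = Z1 + (Z3 || Z2) = 13.7 - j192.7 Ω = 193.2∠-85.9° Ω.
Step 5 — Source phasor: V = 120∠-68.5° V = 43.98 - j111.7 V.
Step 6 — Current: I = V / Z = 0.5926 + j0.1861 A = 0.6212∠17.4° A.
Step 7 — Complex power: S = V·I* = 5.286 - j74.35 VA.
Step 8 — Real power: P = Re(S) = 5.286 W.
Step 9 — Reactive power: Q = Im(S) = -74.35 VAR.
Step 10 — Apparent power: |S| = 74.54 VA.
Step 11 — Power factor: PF = P/|S| = 0.07092 (leading).

(a) P = 5.286 W  (b) Q = -74.35 VAR  (c) S = 74.54 VA  (d) PF = 0.07092 (leading)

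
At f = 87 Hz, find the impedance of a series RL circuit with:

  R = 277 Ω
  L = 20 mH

Step 1 — Angular frequency: ω = 2π·f = 2π·87 = 546.6 rad/s.
Step 2 — Component impedances:
  R: Z = R = 277 Ω
  L: Z = jωL = j·546.6·0.02 = 0 + j10.93 Ω
Step 3 — Series combination: Z_total = R + L = 277 + j10.93 Ω = 277.2∠2.3° Ω.

Z = 277 + j10.93 Ω = 277.2∠2.3° Ω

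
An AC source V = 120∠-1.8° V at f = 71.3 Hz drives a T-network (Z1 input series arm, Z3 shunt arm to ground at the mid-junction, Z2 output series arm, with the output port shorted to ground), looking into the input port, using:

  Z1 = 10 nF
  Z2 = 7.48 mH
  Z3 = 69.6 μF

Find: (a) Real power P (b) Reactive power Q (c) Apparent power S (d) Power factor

Step 1 — Angular frequency: ω = 2π·f = 2π·71.3 = 448 rad/s.
Step 2 — Component impedances:
  Z1: Z = 1/(jωC) = -j/(ω·C) = 0 - j2.232e+05 Ω
  Z2: Z = jωL = j·448·0.00748 = 0 + j3.351 Ω
  Z3: Z = 1/(jωC) = -j/(ω·C) = 0 - j32.07 Ω
Step 3 — With the output port shorted to ground, the output series arm Z2 runs from the junction to ground; the shunt arm Z3 also runs from the junction to ground. They appear in parallel: Z3 || Z2 = 0 + j3.742 Ω.
Step 4 — Series with input arm Z1: Z_in = Z1 + (Z3 || Z2) = 0 - j2.232e+05 Ω = 2.232e+05∠-90.0° Ω.
Step 5 — Source phasor: V = 120∠-1.8° V = 119.9 - j3.769 V.
Step 6 — Current: I = V / Z = 1.689e-05 + j0.0005373 A = 0.0005376∠88.2° A.
Step 7 — Complex power: S = V·I* = 0 - j0.06451 VA.
Step 8 — Real power: P = Re(S) = 0 W.
Step 9 — Reactive power: Q = Im(S) = -0.06451 VAR.
Step 10 — Apparent power: |S| = 0.06451 VA.
Step 11 — Power factor: PF = P/|S| = 0 (leading).

(a) P = 0 W  (b) Q = -0.06451 VAR  (c) S = 0.06451 VA  (d) PF = 0 (leading)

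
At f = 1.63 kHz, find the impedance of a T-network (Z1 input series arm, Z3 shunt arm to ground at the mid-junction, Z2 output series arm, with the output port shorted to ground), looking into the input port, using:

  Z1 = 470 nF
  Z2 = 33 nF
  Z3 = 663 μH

Step 1 — Angular frequency: ω = 2π·f = 2π·1630 = 1.024e+04 rad/s.
Step 2 — Component impedances:
  Z1: Z = 1/(jωC) = -j/(ω·C) = 0 - j207.7 Ω
  Z2: Z = 1/(jωC) = -j/(ω·C) = 0 - j2959 Ω
  Z3: Z = jωL = j·1.024e+04·0.000663 = 0 + j6.79 Ω
Step 3 — With the output port shorted to ground, the output series arm Z2 runs from the junction to ground; the shunt arm Z3 also runs from the junction to ground. They appear in parallel: Z3 || Z2 = 0 + j6.806 Ω.
Step 4 — Series with input arm Z1: Z_in = Z1 + (Z3 || Z2) = 0 - j200.9 Ω = 200.9∠-90.0° Ω.

Z = 0 - j200.9 Ω = 200.9∠-90.0° Ω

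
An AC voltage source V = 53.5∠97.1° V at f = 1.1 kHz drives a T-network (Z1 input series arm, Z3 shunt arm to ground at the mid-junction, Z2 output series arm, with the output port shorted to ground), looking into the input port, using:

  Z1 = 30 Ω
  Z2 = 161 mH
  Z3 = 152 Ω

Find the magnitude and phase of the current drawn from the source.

Step 1 — Angular frequency: ω = 2π·f = 2π·1100 = 6912 rad/s.
Step 2 — Component impedances:
  Z1: Z = R = 30 Ω
  Z2: Z = jωL = j·6912·0.161 = 0 + j1113 Ω
  Z3: Z = R = 152 Ω
Step 3 — With the output port shorted to ground, the output series arm Z2 runs from the junction to ground; the shunt arm Z3 also runs from the junction to ground. They appear in parallel: Z3 || Z2 = 149.2 + j20.38 Ω.
Step 4 — Series with input arm Z1: Z_in = Z1 + (Z3 || Z2) = 179.2 + j20.38 Ω = 180.4∠6.5° Ω.
Step 5 — Source phasor: V = 53.5∠97.1° V = -6.613 + j53.09 V.
Step 6 — Ohm's law: I = V / Z_total = (-6.613 + j53.09) / (179.2 + j20.38) = -0.003166 + j0.2966 A.
Step 7 — Convert to polar: |I| = 0.2966 A, ∠I = 90.6°.

I = 0.2966∠90.6° A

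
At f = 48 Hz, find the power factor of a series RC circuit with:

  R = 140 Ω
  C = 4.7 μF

Step 1 — Angular frequency: ω = 2π·f = 2π·48 = 301.6 rad/s.
Step 2 — Component impedances:
  R: Z = R = 140 Ω
  C: Z = 1/(jωC) = -j/(ω·C) = 0 - j705.5 Ω
Step 3 — Series combination: Z_total = R + C = 140 - j705.5 Ω = 719.2∠-78.8° Ω.
Step 4 — Power factor: PF = cos(φ) = Re(Z)/|Z| = 140/719.2 = 0.1947.
Step 5 — Type: Im(Z) = -705.5 ⇒ leading (phase φ = -78.8°).

PF = 0.1947 (leading, φ = -78.8°)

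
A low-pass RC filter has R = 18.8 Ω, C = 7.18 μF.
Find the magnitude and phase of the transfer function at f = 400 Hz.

Step 1 — Angular frequency: ω = 2π·400 = 2513 rad/s.
Step 2 — Transfer function: H(jω) = 1/(1 + jωRC).
Step 3 — Denominator: 1 + jωRC = 1 + j·2513·18.8·7.18e-06 = 1 + j0.3393.
Step 4 — H = 0.8968 - j0.3042.
Step 5 — Magnitude: |H| = 0.947 (-0.5 dB); phase: φ = -18.7°.

|H| = 0.947 (-0.5 dB), φ = -18.7°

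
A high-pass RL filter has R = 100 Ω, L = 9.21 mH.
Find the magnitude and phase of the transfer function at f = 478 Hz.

Step 1 — Angular frequency: ω = 2π·478 = 3003 rad/s.
Step 2 — Transfer function: H(jω) = jωL/(R + jωL).
Step 3 — Numerator jωL = j·27.66; denominator R + jωL = 100 + j27.66.
Step 4 — H = 0.07107 + j0.2569.
Step 5 — Magnitude: |H| = 0.2666 (-11.5 dB); phase: φ = 74.5°.

|H| = 0.2666 (-11.5 dB), φ = 74.5°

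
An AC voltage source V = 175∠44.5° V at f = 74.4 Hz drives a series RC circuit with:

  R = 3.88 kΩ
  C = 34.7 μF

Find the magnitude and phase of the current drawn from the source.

Step 1 — Angular frequency: ω = 2π·f = 2π·74.4 = 467.5 rad/s.
Step 2 — Component impedances:
  R: Z = R = 3880 Ω
  C: Z = 1/(jωC) = -j/(ω·C) = 0 - j61.65 Ω
Step 3 — Series combination: Z_total = R + C = 3880 - j61.65 Ω = 3880∠-0.9° Ω.
Step 4 — Source phasor: V = 175∠44.5° V = 124.8 + j122.7 V.
Step 5 — Ohm's law: I = V / Z_total = (124.8 + j122.7) / (3880 - j61.65) = 0.03166 + j0.03212 A.
Step 6 — Convert to polar: |I| = 0.0451 A, ∠I = 45.4°.

I = 0.0451∠45.4° A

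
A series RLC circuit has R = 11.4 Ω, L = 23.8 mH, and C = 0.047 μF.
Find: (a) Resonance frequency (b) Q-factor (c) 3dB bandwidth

Step 1 — Resonance: ω₀ = 1/√(LC) = 1/√(0.0238·4.7e-08) = 2.99e+04 rad/s.
Step 2 — f₀ = ω₀/(2π) = 4759 Hz.
Step 3 — Series Q: Q = ω₀L/R = 2.99e+04·0.0238/11.4 = 62.42.
Step 4 — Bandwidth: Δω = ω₀/Q = 479 rad/s; BW = Δω/(2π) = 76.23 Hz.

(a) f₀ = 4759 Hz  (b) Q = 62.42  (c) BW = 76.23 Hz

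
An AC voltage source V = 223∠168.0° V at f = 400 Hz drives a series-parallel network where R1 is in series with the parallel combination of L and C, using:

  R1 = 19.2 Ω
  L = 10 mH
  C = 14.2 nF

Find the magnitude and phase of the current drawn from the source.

Step 1 — Angular frequency: ω = 2π·f = 2π·400 = 2513 rad/s.
Step 2 — Component impedances:
  R1: Z = R = 19.2 Ω
  L: Z = jωL = j·2513·0.01 = 0 + j25.13 Ω
  C: Z = 1/(jωC) = -j/(ω·C) = 0 - j2.802e+04 Ω
Step 3 — Parallel branch: L || C = 1/(1/L + 1/C) = 0 + j25.16 Ω.
Step 4 — Series with R1: Z_total = R1 + (L || C) = 19.2 + j25.16 Ω = 31.65∠52.6° Ω.
Step 5 — Source phasor: V = 223∠168.0° V = -218.1 + j46.36 V.
Step 6 — Ohm's law: I = V / Z_total = (-218.1 + j46.36) / (19.2 + j25.16) = -3.017 + j6.368 A.
Step 7 — Convert to polar: |I| = 7.047 A, ∠I = 115.4°.

I = 7.047∠115.4° A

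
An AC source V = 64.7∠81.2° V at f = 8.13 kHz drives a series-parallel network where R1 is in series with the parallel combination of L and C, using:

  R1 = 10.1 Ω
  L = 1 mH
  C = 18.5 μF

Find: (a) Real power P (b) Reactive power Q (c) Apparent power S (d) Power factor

Step 1 — Angular frequency: ω = 2π·f = 2π·8130 = 5.108e+04 rad/s.
Step 2 — Component impedances:
  R1: Z = R = 10.1 Ω
  L: Z = jωL = j·5.108e+04·0.001 = 0 + j51.08 Ω
  C: Z = 1/(jωC) = -j/(ω·C) = 0 - j1.058 Ω
Step 3 — Parallel branch: L || C = 1/(1/L + 1/C) = 0 - j1.081 Ω.
Step 4 — Series with R1: Z_total = R1 + (L || C) = 10.1 - j1.081 Ω = 10.16∠-6.1° Ω.
Step 5 — Source phasor: V = 64.7∠81.2° V = 9.898 + j63.94 V.
Step 6 — Current: I = V / Z = 0.2993 + j6.363 A = 6.37∠87.3° A.
Step 7 — Complex power: S = V·I* = 409.8 - j43.84 VA.
Step 8 — Real power: P = Re(S) = 409.8 W.
Step 9 — Reactive power: Q = Im(S) = -43.84 VAR.
Step 10 — Apparent power: |S| = 412.1 VA.
Step 11 — Power factor: PF = P/|S| = 0.9943 (leading).

(a) P = 409.8 W  (b) Q = -43.84 VAR  (c) S = 412.1 VA  (d) PF = 0.9943 (leading)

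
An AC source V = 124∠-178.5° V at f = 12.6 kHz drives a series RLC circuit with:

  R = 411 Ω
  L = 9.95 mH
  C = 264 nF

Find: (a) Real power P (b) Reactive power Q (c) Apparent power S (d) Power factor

Step 1 — Angular frequency: ω = 2π·f = 2π·1.26e+04 = 7.917e+04 rad/s.
Step 2 — Component impedances:
  R: Z = R = 411 Ω
  L: Z = jωL = j·7.917e+04·0.00995 = 0 + j787.7 Ω
  C: Z = 1/(jωC) = -j/(ω·C) = 0 - j47.85 Ω
Step 3 — Series combination: Z_total = R + L + C = 411 + j739.9 Ω = 846.4∠60.9° Ω.
Step 4 — Source phasor: V = 124∠-178.5° V = -124 - j3.246 V.
Step 5 — Current: I = V / Z = -0.07447 + j0.1262 A = 0.1465∠120.6° A.
Step 6 — Complex power: S = V·I* = 8.822 + j15.88 VA.
Step 7 — Real power: P = Re(S) = 8.822 W.
Step 8 — Reactive power: Q = Im(S) = 15.88 VAR.
Step 9 — Apparent power: |S| = 18.17 VA.
Step 10 — Power factor: PF = P/|S| = 0.4856 (lagging).

(a) P = 8.822 W  (b) Q = 15.88 VAR  (c) S = 18.17 VA  (d) PF = 0.4856 (lagging)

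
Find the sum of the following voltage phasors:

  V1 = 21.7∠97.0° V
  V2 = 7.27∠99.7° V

Step 1 — Convert each phasor to rectangular form:
  V1 = 21.7·(cos(97.0°) + j·sin(97.0°)) = -2.645 + j21.54 V
  V2 = 7.27·(cos(99.7°) + j·sin(99.7°)) = -1.225 + j7.166 V
Step 2 — Sum components: V_total = -3.869 + j28.7 V.
Step 3 — Convert to polar: |V_total| = 28.96 V, ∠V_total = 97.7°.

V_total = 28.96∠97.7° V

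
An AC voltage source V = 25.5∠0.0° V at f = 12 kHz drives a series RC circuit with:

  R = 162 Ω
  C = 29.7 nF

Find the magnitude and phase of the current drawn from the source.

Step 1 — Angular frequency: ω = 2π·f = 2π·1.2e+04 = 7.54e+04 rad/s.
Step 2 — Component impedances:
  R: Z = R = 162 Ω
  C: Z = 1/(jωC) = -j/(ω·C) = 0 - j446.6 Ω
Step 3 — Series combination: Z_total = R + C = 162 - j446.6 Ω = 475∠-70.1° Ω.
Step 4 — Source phasor: V = 25.5∠0.0° V = 25.5 V.
Step 5 — Ohm's law: I = V / Z_total = (25.5) / (162 - j446.6) = 0.01831 + j0.05046 A.
Step 6 — Convert to polar: |I| = 0.05368 A, ∠I = 70.1°.

I = 0.05368∠70.1° A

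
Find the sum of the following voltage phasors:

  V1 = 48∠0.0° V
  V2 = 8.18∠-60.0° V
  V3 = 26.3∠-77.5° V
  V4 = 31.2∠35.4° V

Step 1 — Convert each phasor to rectangular form:
  V1 = 48·(cos(0.0°) + j·sin(0.0°)) = 48 V
  V2 = 8.18·(cos(-60.0°) + j·sin(-60.0°)) = 4.09 - j7.084 V
  V3 = 26.3·(cos(-77.5°) + j·sin(-77.5°)) = 5.692 - j25.68 V
  V4 = 31.2·(cos(35.4°) + j·sin(35.4°)) = 25.43 + j18.07 V
Step 2 — Sum components: V_total = 83.21 - j14.69 V.
Step 3 — Convert to polar: |V_total| = 84.5 V, ∠V_total = -10.0°.

V_total = 84.5∠-10.0° V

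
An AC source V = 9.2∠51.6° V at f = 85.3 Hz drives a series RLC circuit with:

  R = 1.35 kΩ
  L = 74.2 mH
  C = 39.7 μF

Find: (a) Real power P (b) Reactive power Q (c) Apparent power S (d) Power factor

Step 1 — Angular frequency: ω = 2π·f = 2π·85.3 = 536 rad/s.
Step 2 — Component impedances:
  R: Z = R = 1350 Ω
  L: Z = jωL = j·536·0.0742 = 0 + j39.77 Ω
  C: Z = 1/(jωC) = -j/(ω·C) = 0 - j47 Ω
Step 3 — Series combination: Z_total = R + L + C = 1350 - j7.23 Ω = 1350∠-0.3° Ω.
Step 4 — Source phasor: V = 9.2∠51.6° V = 5.715 + j7.21 V.
Step 5 — Current: I = V / Z = 0.004204 + j0.005363 A = 0.006815∠51.9° A.
Step 6 — Complex power: S = V·I* = 0.06269 - j0.0003358 VA.
Step 7 — Real power: P = Re(S) = 0.06269 W.
Step 8 — Reactive power: Q = Im(S) = -0.0003358 VAR.
Step 9 — Apparent power: |S| = 0.0627 VA.
Step 10 — Power factor: PF = P/|S| = 1 (leading).

(a) P = 0.06269 W  (b) Q = -0.0003358 VAR  (c) S = 0.0627 VA  (d) PF = 1 (leading)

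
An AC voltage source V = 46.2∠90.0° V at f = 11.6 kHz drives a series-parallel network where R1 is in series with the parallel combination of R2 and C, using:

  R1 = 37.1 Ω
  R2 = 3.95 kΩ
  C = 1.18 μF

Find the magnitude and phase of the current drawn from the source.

Step 1 — Angular frequency: ω = 2π·f = 2π·1.16e+04 = 7.288e+04 rad/s.
Step 2 — Component impedances:
  R1: Z = R = 37.1 Ω
  R2: Z = R = 3950 Ω
  C: Z = 1/(jωC) = -j/(ω·C) = 0 - j11.63 Ω
Step 3 — Parallel branch: R2 || C = 1/(1/R2 + 1/C) = 0.03423 - j11.63 Ω.
Step 4 — Series with R1: Z_total = R1 + (R2 || C) = 37.13 - j11.63 Ω = 38.91∠-17.4° Ω.
Step 5 — Source phasor: V = 46.2∠90.0° V = 0 + j46.2 V.
Step 6 — Ohm's law: I = V / Z_total = (0 + j46.2) / (37.13 - j11.63) = -0.3548 + j1.133 A.
Step 7 — Convert to polar: |I| = 1.187 A, ∠I = 107.4°.

I = 1.187∠107.4° A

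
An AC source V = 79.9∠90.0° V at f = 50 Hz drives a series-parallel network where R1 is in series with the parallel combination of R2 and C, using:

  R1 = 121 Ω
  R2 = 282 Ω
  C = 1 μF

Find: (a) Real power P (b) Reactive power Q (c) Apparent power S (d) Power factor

Step 1 — Angular frequency: ω = 2π·f = 2π·50 = 314.2 rad/s.
Step 2 — Component impedances:
  R1: Z = R = 121 Ω
  R2: Z = R = 282 Ω
  C: Z = 1/(jωC) = -j/(ω·C) = 0 - j3183 Ω
Step 3 — Parallel branch: R2 || C = 1/(1/R2 + 1/C) = 279.8 - j24.79 Ω.
Step 4 — Series with R1: Z_total = R1 + (R2 || C) = 400.8 - j24.79 Ω = 401.6∠-3.5° Ω.
Step 5 — Source phasor: V = 79.9∠90.0° V = 0 + j79.9 V.
Step 6 — Current: I = V / Z = -0.01228 + j0.1986 A = 0.199∠93.5° A.
Step 7 — Complex power: S = V·I* = 15.87 - j0.9814 VA.
Step 8 — Real power: P = Re(S) = 15.87 W.
Step 9 — Reactive power: Q = Im(S) = -0.9814 VAR.
Step 10 — Apparent power: |S| = 15.9 VA.
Step 11 — Power factor: PF = P/|S| = 0.9981 (leading).

(a) P = 15.87 W  (b) Q = -0.9814 VAR  (c) S = 15.9 VA  (d) PF = 0.9981 (leading)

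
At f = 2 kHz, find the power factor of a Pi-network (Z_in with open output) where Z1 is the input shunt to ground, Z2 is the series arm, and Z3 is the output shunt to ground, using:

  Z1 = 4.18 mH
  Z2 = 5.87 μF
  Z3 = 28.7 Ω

Step 1 — Angular frequency: ω = 2π·f = 2π·2000 = 1.257e+04 rad/s.
Step 2 — Component impedances:
  Z1: Z = jωL = j·1.257e+04·0.00418 = 0 + j52.53 Ω
  Z2: Z = 1/(jωC) = -j/(ω·C) = 0 - j13.56 Ω
  Z3: Z = R = 28.7 Ω
Step 3 — With open output, the series arm Z2 and the output shunt Z3 appear in series to ground: Z2 + Z3 = 28.7 - j13.56 Ω.
Step 4 — Parallel with input shunt Z1: Z_in = Z1 || (Z2 + Z3) = 33.81 + j6.624 Ω = 34.45∠11.1° Ω.
Step 5 — Power factor: PF = cos(φ) = Re(Z)/|Z| = 33.806/34.449 = 0.9813.
Step 6 — Type: Im(Z) = 6.624 ⇒ lagging (phase φ = 11.1°).

PF = 0.9813 (lagging, φ = 11.1°)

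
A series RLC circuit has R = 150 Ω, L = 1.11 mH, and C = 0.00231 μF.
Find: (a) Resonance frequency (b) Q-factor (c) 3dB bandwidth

Step 1 — Resonance: ω₀ = 1/√(LC) = 1/√(0.00111·2.31e-09) = 6.245e+05 rad/s.
Step 2 — f₀ = ω₀/(2π) = 9.939e+04 Hz.
Step 3 — Series Q: Q = ω₀L/R = 6.245e+05·0.00111/150 = 4.621.
Step 4 — Bandwidth: Δω = ω₀/Q = 1.351e+05 rad/s; BW = Δω/(2π) = 2.151e+04 Hz.

(a) f₀ = 9.939e+04 Hz  (b) Q = 4.621  (c) BW = 2.151e+04 Hz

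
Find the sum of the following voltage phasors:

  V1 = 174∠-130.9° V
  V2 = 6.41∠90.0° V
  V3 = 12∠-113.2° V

Step 1 — Convert each phasor to rectangular form:
  V1 = 174·(cos(-130.9°) + j·sin(-130.9°)) = -113.9 - j131.5 V
  V2 = 6.41·(cos(90.0°) + j·sin(90.0°)) = 0 + j6.41 V
  V3 = 12·(cos(-113.2°) + j·sin(-113.2°)) = -4.727 - j11.03 V
Step 2 — Sum components: V_total = -118.7 - j136.1 V.
Step 3 — Convert to polar: |V_total| = 180.6 V, ∠V_total = -131.1°.

V_total = 180.6∠-131.1° V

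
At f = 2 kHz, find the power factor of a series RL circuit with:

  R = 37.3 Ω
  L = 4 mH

Step 1 — Angular frequency: ω = 2π·f = 2π·2000 = 1.257e+04 rad/s.
Step 2 — Component impedances:
  R: Z = R = 37.3 Ω
  L: Z = jωL = j·1.257e+04·0.004 = 0 + j50.27 Ω
Step 3 — Series combination: Z_total = R + L = 37.3 + j50.27 Ω = 62.59∠53.4° Ω.
Step 4 — Power factor: PF = cos(φ) = Re(Z)/|Z| = 37.3/62.59 = 0.5959.
Step 5 — Type: Im(Z) = 50.27 ⇒ lagging (phase φ = 53.4°).

PF = 0.5959 (lagging, φ = 53.4°)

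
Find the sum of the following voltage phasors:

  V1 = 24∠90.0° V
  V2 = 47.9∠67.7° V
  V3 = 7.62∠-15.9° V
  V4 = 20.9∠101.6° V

Step 1 — Convert each phasor to rectangular form:
  V1 = 24·(cos(90.0°) + j·sin(90.0°)) = 0 + j24 V
  V2 = 47.9·(cos(67.7°) + j·sin(67.7°)) = 18.18 + j44.32 V
  V3 = 7.62·(cos(-15.9°) + j·sin(-15.9°)) = 7.328 - j2.088 V
  V4 = 20.9·(cos(101.6°) + j·sin(101.6°)) = -4.203 + j20.47 V
Step 2 — Sum components: V_total = 21.3 + j86.7 V.
Step 3 — Convert to polar: |V_total| = 89.28 V, ∠V_total = 76.2°.

V_total = 89.28∠76.2° V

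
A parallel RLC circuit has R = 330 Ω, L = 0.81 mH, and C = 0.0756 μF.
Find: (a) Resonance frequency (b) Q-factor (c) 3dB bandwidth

Step 1 — Resonance: ω₀ = 1/√(LC) = 1/√(0.00081·7.56e-08) = 1.278e+05 rad/s.
Step 2 — f₀ = ω₀/(2π) = 2.034e+04 Hz.
Step 3 — Parallel Q: Q = R/(ω₀L) = 330/(1.278e+05·0.00081) = 3.188.
Step 4 — Bandwidth: Δω = ω₀/Q = 4.008e+04 rad/s; BW = Δω/(2π) = 6379 Hz.

(a) f₀ = 2.034e+04 Hz  (b) Q = 3.188  (c) BW = 6379 Hz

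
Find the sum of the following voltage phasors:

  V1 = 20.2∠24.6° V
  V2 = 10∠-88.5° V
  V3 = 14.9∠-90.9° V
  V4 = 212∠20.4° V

Step 1 — Convert each phasor to rectangular form:
  V1 = 20.2·(cos(24.6°) + j·sin(24.6°)) = 18.37 + j8.409 V
  V2 = 10·(cos(-88.5°) + j·sin(-88.5°)) = 0.2618 - j9.997 V
  V3 = 14.9·(cos(-90.9°) + j·sin(-90.9°)) = -0.234 - j14.9 V
  V4 = 212·(cos(20.4°) + j·sin(20.4°)) = 198.7 + j73.9 V
Step 2 — Sum components: V_total = 217.1 + j57.41 V.
Step 3 — Convert to polar: |V_total| = 224.6 V, ∠V_total = 14.8°.

V_total = 224.6∠14.8° V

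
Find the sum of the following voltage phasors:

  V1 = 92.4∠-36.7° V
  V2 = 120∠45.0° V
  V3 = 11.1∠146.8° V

Step 1 — Convert each phasor to rectangular form:
  V1 = 92.4·(cos(-36.7°) + j·sin(-36.7°)) = 74.08 - j55.22 V
  V2 = 120·(cos(45.0°) + j·sin(45.0°)) = 84.85 + j84.85 V
  V3 = 11.1·(cos(146.8°) + j·sin(146.8°)) = -9.288 + j6.078 V
Step 2 — Sum components: V_total = 149.6 + j35.71 V.
Step 3 — Convert to polar: |V_total| = 153.9 V, ∠V_total = 13.4°.

V_total = 153.9∠13.4° V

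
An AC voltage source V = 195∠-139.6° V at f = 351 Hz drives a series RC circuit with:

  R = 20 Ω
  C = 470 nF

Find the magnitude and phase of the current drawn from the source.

Step 1 — Angular frequency: ω = 2π·f = 2π·351 = 2205 rad/s.
Step 2 — Component impedances:
  R: Z = R = 20 Ω
  C: Z = 1/(jωC) = -j/(ω·C) = 0 - j964.8 Ω
Step 3 — Series combination: Z_total = R + C = 20 - j964.8 Ω = 965∠-88.8° Ω.
Step 4 — Source phasor: V = 195∠-139.6° V = -148.5 - j126.4 V.
Step 5 — Ohm's law: I = V / Z_total = (-148.5 - j126.4) / (20 - j964.8) = 0.1278 - j0.1566 A.
Step 6 — Convert to polar: |I| = 0.2021 A, ∠I = -50.8°.

I = 0.2021∠-50.8° A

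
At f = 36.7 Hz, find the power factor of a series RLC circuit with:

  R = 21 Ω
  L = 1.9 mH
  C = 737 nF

Step 1 — Angular frequency: ω = 2π·f = 2π·36.7 = 230.6 rad/s.
Step 2 — Component impedances:
  R: Z = R = 21 Ω
  L: Z = jωL = j·230.6·0.0019 = 0 + j0.4381 Ω
  C: Z = 1/(jωC) = -j/(ω·C) = 0 - j5884 Ω
Step 3 — Series combination: Z_total = R + L + C = 21 - j5884 Ω = 5884∠-89.8° Ω.
Step 4 — Power factor: PF = cos(φ) = Re(Z)/|Z| = 21/5884 = 0.003569.
Step 5 — Type: Im(Z) = -5884 ⇒ leading (phase φ = -89.8°).

PF = 0.003569 (leading, φ = -89.8°)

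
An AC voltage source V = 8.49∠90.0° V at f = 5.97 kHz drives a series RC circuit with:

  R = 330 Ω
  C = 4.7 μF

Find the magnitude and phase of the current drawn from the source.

Step 1 — Angular frequency: ω = 2π·f = 2π·5970 = 3.751e+04 rad/s.
Step 2 — Component impedances:
  R: Z = R = 330 Ω
  C: Z = 1/(jωC) = -j/(ω·C) = 0 - j5.672 Ω
Step 3 — Series combination: Z_total = R + C = 330 - j5.672 Ω = 330∠-1.0° Ω.
Step 4 — Source phasor: V = 8.49∠90.0° V = 0 + j8.49 V.
Step 5 — Ohm's law: I = V / Z_total = (0 + j8.49) / (330 - j5.672) = -0.0004421 + j0.02572 A.
Step 6 — Convert to polar: |I| = 0.02572 A, ∠I = 91.0°.

I = 0.02572∠91.0° A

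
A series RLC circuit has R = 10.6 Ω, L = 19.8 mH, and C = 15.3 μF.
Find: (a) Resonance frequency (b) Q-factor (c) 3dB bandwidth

Step 1 — Resonance condition Im(Z)=0 gives ω₀ = 1/√(LC).
Step 2 — ω₀ = 1/√(0.0198·1.53e-05) = 1817 rad/s.
Step 3 — f₀ = ω₀/(2π) = 289.2 Hz.
Step 4 — Series Q: Q = ω₀L/R = 1817·0.0198/10.6 = 3.394.
Step 5 — 3dB bandwidth: Δω = ω₀/Q = 535.4 rad/s; BW = Δω/(2π) = 85.2 Hz.

(a) f₀ = 289.2 Hz  (b) Q = 3.394  (c) BW = 85.2 Hz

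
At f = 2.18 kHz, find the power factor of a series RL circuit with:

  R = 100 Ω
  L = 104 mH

Step 1 — Angular frequency: ω = 2π·f = 2π·2180 = 1.37e+04 rad/s.
Step 2 — Component impedances:
  R: Z = R = 100 Ω
  L: Z = jωL = j·1.37e+04·0.104 = 0 + j1425 Ω
Step 3 — Series combination: Z_total = R + L = 100 + j1425 Ω = 1428∠86.0° Ω.
Step 4 — Power factor: PF = cos(φ) = Re(Z)/|Z| = 100/1428 = 0.07003.
Step 5 — Type: Im(Z) = 1425 ⇒ lagging (phase φ = 86.0°).

PF = 0.07003 (lagging, φ = 86.0°)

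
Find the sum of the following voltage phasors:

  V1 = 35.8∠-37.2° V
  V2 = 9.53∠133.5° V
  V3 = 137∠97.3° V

Step 1 — Convert each phasor to rectangular form:
  V1 = 35.8·(cos(-37.2°) + j·sin(-37.2°)) = 28.52 - j21.64 V
  V2 = 9.53·(cos(133.5°) + j·sin(133.5°)) = -6.56 + j6.913 V
  V3 = 137·(cos(97.3°) + j·sin(97.3°)) = -17.41 + j135.9 V
Step 2 — Sum components: V_total = 4.548 + j121.2 V.
Step 3 — Convert to polar: |V_total| = 121.2 V, ∠V_total = 87.9°.

V_total = 121.2∠87.9° V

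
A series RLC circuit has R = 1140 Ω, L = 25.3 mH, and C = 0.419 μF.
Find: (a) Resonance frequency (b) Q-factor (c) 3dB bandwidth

Step 1 — Resonance: ω₀ = 1/√(LC) = 1/√(0.0253·4.19e-07) = 9713 rad/s.
Step 2 — f₀ = ω₀/(2π) = 1546 Hz.
Step 3 — Series Q: Q = ω₀L/R = 9713·0.0253/1140 = 0.2156.
Step 4 — Bandwidth: Δω = ω₀/Q = 4.506e+04 rad/s; BW = Δω/(2π) = 7171 Hz.

(a) f₀ = 1546 Hz  (b) Q = 0.2156  (c) BW = 7171 Hz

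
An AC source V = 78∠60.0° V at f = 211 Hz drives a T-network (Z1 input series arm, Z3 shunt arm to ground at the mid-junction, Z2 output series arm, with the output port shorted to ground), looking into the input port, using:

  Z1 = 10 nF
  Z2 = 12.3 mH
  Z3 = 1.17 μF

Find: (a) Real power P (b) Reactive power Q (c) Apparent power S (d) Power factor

Step 1 — Angular frequency: ω = 2π·f = 2π·211 = 1326 rad/s.
Step 2 — Component impedances:
  Z1: Z = 1/(jωC) = -j/(ω·C) = 0 - j7.543e+04 Ω
  Z2: Z = jωL = j·1326·0.0123 = 0 + j16.31 Ω
  Z3: Z = 1/(jωC) = -j/(ω·C) = 0 - j644.7 Ω
Step 3 — With the output port shorted to ground, the output series arm Z2 runs from the junction to ground; the shunt arm Z3 also runs from the junction to ground. They appear in parallel: Z3 || Z2 = 0 + j16.73 Ω.
Step 4 — Series with input arm Z1: Z_in = Z1 + (Z3 || Z2) = 0 - j7.541e+04 Ω = 7.541e+04∠-90.0° Ω.
Step 5 — Source phasor: V = 78∠60.0° V = 39 + j67.55 V.
Step 6 — Current: I = V / Z = -0.0008957 + j0.0005172 A = 0.001034∠150.0° A.
Step 7 — Complex power: S = V·I* = 0 - j0.08068 VA.
Step 8 — Real power: P = Re(S) = 0 W.
Step 9 — Reactive power: Q = Im(S) = -0.08068 VAR.
Step 10 — Apparent power: |S| = 0.08068 VA.
Step 11 — Power factor: PF = P/|S| = 0 (leading).

(a) P = 0 W  (b) Q = -0.08068 VAR  (c) S = 0.08068 VA  (d) PF = 0 (leading)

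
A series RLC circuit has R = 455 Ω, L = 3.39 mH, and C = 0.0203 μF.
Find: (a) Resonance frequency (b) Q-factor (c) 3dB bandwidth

Step 1 — Resonance condition Im(Z)=0 gives ω₀ = 1/√(LC).
Step 2 — ω₀ = 1/√(0.00339·2.03e-08) = 1.205e+05 rad/s.
Step 3 — f₀ = ω₀/(2π) = 1.919e+04 Hz.
Step 4 — Series Q: Q = ω₀L/R = 1.205e+05·0.00339/455 = 0.8981.
Step 5 — 3dB bandwidth: Δω = ω₀/Q = 1.342e+05 rad/s; BW = Δω/(2π) = 2.136e+04 Hz.

(a) f₀ = 1.919e+04 Hz  (b) Q = 0.8981  (c) BW = 2.136e+04 Hz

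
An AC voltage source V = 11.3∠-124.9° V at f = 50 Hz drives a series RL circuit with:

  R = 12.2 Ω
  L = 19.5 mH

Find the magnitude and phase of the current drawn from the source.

Step 1 — Angular frequency: ω = 2π·f = 2π·50 = 314.2 rad/s.
Step 2 — Component impedances:
  R: Z = R = 12.2 Ω
  L: Z = jωL = j·314.2·0.0195 = 0 + j6.126 Ω
Step 3 — Series combination: Z_total = R + L = 12.2 + j6.126 Ω = 13.65∠26.7° Ω.
Step 4 — Source phasor: V = 11.3∠-124.9° V = -6.465 - j9.268 V.
Step 5 — Ohm's law: I = V / Z_total = (-6.465 - j9.268) / (12.2 + j6.126) = -0.7279 - j0.3942 A.
Step 6 — Convert to polar: |I| = 0.8277 A, ∠I = -151.6°.

I = 0.8277∠-151.6° A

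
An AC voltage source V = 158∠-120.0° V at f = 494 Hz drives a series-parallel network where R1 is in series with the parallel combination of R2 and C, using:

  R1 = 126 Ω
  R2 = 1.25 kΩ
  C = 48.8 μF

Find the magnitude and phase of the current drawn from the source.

Step 1 — Angular frequency: ω = 2π·f = 2π·494 = 3104 rad/s.
Step 2 — Component impedances:
  R1: Z = R = 126 Ω
  R2: Z = R = 1250 Ω
  C: Z = 1/(jωC) = -j/(ω·C) = 0 - j6.602 Ω
Step 3 — Parallel branch: R2 || C = 1/(1/R2 + 1/C) = 0.03487 - j6.602 Ω.
Step 4 — Series with R1: Z_total = R1 + (R2 || C) = 126 - j6.602 Ω = 126.2∠-3.0° Ω.
Step 5 — Source phasor: V = 158∠-120.0° V = -79 - j136.8 V.
Step 6 — Ohm's law: I = V / Z_total = (-79 - j136.8) / (126 - j6.602) = -0.5684 - j1.115 A.
Step 7 — Convert to polar: |I| = 1.252 A, ∠I = -117.0°.

I = 1.252∠-117.0° A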